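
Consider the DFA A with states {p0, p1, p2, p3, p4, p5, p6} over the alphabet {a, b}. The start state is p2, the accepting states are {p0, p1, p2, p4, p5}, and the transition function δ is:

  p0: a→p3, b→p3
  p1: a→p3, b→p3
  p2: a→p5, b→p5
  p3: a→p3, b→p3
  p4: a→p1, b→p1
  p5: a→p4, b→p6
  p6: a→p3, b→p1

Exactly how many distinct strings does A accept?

The useful subgraph on states {p1, p2, p4, p5, p6} is acyclic, so L(A) is finite; the longest accepting path visits 4 useful states, giving maximum string length 3.
Counting accepting paths from p2 by length: 1 of length 0, 2 of length 1, 2 of length 2, 6 of length 3. Total 11.

11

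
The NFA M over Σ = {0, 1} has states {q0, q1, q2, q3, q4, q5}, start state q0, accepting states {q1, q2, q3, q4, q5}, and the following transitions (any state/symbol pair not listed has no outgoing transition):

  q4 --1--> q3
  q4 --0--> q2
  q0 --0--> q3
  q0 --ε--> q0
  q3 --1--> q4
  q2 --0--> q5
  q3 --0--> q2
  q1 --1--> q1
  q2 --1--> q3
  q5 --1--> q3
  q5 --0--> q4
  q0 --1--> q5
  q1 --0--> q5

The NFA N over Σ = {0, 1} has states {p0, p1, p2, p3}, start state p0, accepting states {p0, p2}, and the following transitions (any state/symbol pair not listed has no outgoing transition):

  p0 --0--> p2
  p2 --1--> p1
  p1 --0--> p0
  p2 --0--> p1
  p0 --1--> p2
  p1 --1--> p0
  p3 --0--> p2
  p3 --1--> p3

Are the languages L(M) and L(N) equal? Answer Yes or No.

The string 00 is accepted by M but rejected by N.
So L(M) ≠ L(N).

No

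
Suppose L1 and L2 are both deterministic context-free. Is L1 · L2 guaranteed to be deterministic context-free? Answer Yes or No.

Take L₁ = {ε, c} (finite, hence regular and DCFL) and L₂ = {c aⁿbⁿ : n≥0} ∪ {cc aⁿb²ⁿ : n≥0} (a DCFL: the number of leading c's tells the DPDA whether to pop one stack symbol per b or per two b's). Then L₁L₂ ∩ cca⁺b* = {cc aⁿbⁿ : n≥1} ∪ {cc aⁿb²ⁿ : n≥1}. If L₁L₂ were a DCFL, so would be this intersection with a regular set, and a DPDA for it started from its configuration after reading cc would accept {aⁿbⁿ : n≥1} ∪ {aⁿb²ⁿ : n≥1}, which no deterministic PDA accepts (a DPDA for it would have a single run on aⁿb²ⁿ, accepting after the prefix aⁿbⁿ and accepting again after n more b's; an ordinary PDA that simulates it on a's and b's and, at any moment when it is accepting, may switch to reading only a fresh letter d while feeding each d to the simulation as a b, would accept aⁱbʲdᵏ (k≥1) exactly when both aⁱbʲ and aⁱbʲ⁺ᵏ are in the language, i.e. its language intersected with the regular set a*b*d⁺ would be exactly {aⁿbⁿdⁿ : n≥1} — impossible, since context-free languages are closed under intersection with regular sets and {aⁿbⁿdⁿ} is not context-free). Hence L₁L₂ is not a DCFL.

No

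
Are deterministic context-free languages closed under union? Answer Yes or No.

{aⁿbⁿ : n≥0} and {aⁿb²ⁿ : n≥0} are each accepted by a deterministic PDA (push the a's; pop one per b, respectively one per two b's), but their union U is not. Suppose a DPDA M accepted U. Being deterministic, M has a single run on aⁿb²ⁿ, and since aⁿbⁿ ∈ U that run passes through an accepting configuration right after consuming the prefix aⁿbⁿ and then goes on to accept again after n more b's. Build an ordinary (nondeterministic) PDA M′ that simulates M on a's and b's and, at any moment when M is in an accepting state, may switch to a second mode in which it reads only c's, feeding each c to M as a b; M′ accepts when M does. Then M′ accepts aⁱbʲcᵏ (k≥1) exactly when both aⁱbʲ ∈ U and aⁱbʲ⁺ᵏ ∈ U, and checking the four cases (i=j or j=2i, combined with j+k=i or j+k=2i) leaves only i=j=k: so L(M′) ∩ a*b*c⁺ = {aⁿbⁿcⁿ : n≥1} would be context-free, which it is not (pumping lemma) — contradiction. (The union is an unambiguous CFL; it is determinism, not unambiguity, that fails.)

No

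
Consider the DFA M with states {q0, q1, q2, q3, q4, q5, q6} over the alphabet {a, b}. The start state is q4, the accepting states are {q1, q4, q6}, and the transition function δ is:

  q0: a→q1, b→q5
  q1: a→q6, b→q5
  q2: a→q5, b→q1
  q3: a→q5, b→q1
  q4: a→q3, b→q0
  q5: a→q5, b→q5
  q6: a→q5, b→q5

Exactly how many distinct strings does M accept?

The useful subgraph on states {q0, q1, q3, q4, q6} is acyclic, so L(M) is finite; the longest accepting path visits 4 useful states, giving maximum string length 3.
Counting accepting paths from q4 by length: 1 of length 0, 2 of length 2, 2 of length 3. Total 5.

5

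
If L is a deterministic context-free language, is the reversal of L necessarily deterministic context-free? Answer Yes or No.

L = {c bⁿaⁿ : n≥0} ∪ {d b²ⁿaⁿ : n≥0} is a DCFL: the first symbol tells a deterministic PDA whether to pop one or two b's per a. Its reversal Lᴿ = {aⁿbⁿ c : n≥0} ∪ {aⁿb²ⁿ d : n≥0} is not. DCFLs are closed under right quotient by regular languages, and Lᴿ/{c, d} = {aⁿbⁿ : n≥0} ∪ {aⁿb²ⁿ : n≥0} — the standard context-free language accepted by no deterministic PDA (intuitively the machine would have to commit to a b-to-a ratio before the distinguishing marker arrives; formally, a DPDA for it would have a single run on aⁿb²ⁿ, accepting after the prefix aⁿbⁿ and accepting again after n more b's; an ordinary PDA that simulates it on a's and b's and, at any moment when it is accepting, may switch to reading only a fresh letter e while feeding each e to the simulation as a b, would accept aⁱbʲeᵏ (k≥1) exactly when both aⁱbʲ and aⁱbʲ⁺ᵏ are in the language, i.e. its language intersected with the regular set a*b*e⁺ would be exactly {aⁿbⁿeⁿ : n≥1} — impossible, since context-free languages are closed under intersection with regular sets and {aⁿbⁿeⁿ} is not context-free). So Lᴿ cannot be a DCFL.

No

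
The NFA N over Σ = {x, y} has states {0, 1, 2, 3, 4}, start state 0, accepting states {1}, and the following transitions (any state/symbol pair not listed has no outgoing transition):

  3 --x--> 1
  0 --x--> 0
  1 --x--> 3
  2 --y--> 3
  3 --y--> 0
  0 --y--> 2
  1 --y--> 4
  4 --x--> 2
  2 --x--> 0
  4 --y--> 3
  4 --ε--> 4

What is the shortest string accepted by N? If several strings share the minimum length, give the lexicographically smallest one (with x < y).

A breadth-first search from 0 reaches an accepting state first via the path 0 → 2 → 3 → 1 on input yyx.
No string of length < 3 is accepted (BFS exhausts all shorter strings without reaching an accepting state), and yyx is the lexicographically least accepting string of length 3.

yyx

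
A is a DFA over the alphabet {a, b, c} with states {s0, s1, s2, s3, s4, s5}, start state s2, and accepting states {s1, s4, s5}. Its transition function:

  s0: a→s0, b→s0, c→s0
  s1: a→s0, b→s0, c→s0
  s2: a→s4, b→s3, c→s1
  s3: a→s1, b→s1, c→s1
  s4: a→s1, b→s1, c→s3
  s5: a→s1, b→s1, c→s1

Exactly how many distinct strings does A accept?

The useful subgraph on states {s1, s2, s3, s4} is acyclic, so L(A) is finite; the longest accepting path visits 4 useful states, giving maximum string length 3.
Counting accepting paths from s2 by length: 2 of length 1, 5 of length 2, 3 of length 3. Total 10.

10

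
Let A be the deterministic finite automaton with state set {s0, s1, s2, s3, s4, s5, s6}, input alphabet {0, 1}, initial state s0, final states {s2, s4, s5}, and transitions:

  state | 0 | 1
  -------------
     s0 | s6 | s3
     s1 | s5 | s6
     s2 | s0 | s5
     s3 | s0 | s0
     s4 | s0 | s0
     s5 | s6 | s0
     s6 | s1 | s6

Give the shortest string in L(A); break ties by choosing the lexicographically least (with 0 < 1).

A breadth-first search from s0 reaches an accepting state first via the path s0 → s6 → s1 → s5 on input 000.
No string of length < 3 is accepted (BFS exhausts all shorter strings without reaching an accepting state), and 000 is the lexicographically least accepting string of length 3.

000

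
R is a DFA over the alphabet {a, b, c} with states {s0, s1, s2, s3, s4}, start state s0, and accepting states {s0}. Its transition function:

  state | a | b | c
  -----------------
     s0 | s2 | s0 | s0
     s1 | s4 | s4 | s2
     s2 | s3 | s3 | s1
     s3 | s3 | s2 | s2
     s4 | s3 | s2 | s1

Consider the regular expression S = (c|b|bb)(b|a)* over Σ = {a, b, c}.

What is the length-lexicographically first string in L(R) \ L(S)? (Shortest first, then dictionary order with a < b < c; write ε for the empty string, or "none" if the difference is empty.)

The empty string ε is accepted by R but not by S.
Since ε is the unique shortest string, it is the required witness.

ε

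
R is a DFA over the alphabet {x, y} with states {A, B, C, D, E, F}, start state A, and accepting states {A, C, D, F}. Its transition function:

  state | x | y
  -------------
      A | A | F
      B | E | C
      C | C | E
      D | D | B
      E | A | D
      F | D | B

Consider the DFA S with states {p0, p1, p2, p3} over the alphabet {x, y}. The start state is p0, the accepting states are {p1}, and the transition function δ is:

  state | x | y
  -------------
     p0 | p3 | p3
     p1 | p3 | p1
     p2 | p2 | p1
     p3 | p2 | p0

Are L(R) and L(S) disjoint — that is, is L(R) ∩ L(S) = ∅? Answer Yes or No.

The string xxy is accepted by both R and S.
Hence L(R) ∩ L(S) ≠ ∅.

No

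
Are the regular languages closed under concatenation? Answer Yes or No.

If R₁ and R₂ are regular expressions for the two languages then R₁R₂ denotes L₁L₂; on automata, add ε-moves from every accepting state of an NFA for L₁ to the start state of an NFA for L₂ and keep only the second machine's accepting states.
So the regular languages are closed under concatenation.

Yes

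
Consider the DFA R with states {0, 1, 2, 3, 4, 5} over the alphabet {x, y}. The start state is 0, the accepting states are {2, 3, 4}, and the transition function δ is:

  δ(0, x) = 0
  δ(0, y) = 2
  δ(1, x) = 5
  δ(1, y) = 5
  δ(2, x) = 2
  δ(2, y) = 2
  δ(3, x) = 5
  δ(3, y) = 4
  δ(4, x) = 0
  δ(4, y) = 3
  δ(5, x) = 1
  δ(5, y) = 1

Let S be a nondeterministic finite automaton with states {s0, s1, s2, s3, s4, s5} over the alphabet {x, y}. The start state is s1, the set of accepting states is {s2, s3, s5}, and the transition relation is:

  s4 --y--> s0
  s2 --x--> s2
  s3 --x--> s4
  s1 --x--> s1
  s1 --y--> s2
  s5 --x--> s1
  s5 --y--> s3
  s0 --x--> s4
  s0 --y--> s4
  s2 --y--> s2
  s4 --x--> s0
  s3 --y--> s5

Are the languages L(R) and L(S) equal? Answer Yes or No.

Exploring the product automaton R × S from the start pair (0, s1), following both machines on each input symbol, reaches 2 state pairs: (0, s1), (2, s2).
R accepts in {2, 3, 4} and S accepts in {s2, s3, s5}. In every reachable pair the two components are either both accepting — (2, s2) — or both non-accepting, so no string is accepted by exactly one of the machines: L(R) \ L(S) and L(S) \ L(R) are both empty.
Hence every string is accepted by R iff it is accepted by S, and the two languages coincide.

Yes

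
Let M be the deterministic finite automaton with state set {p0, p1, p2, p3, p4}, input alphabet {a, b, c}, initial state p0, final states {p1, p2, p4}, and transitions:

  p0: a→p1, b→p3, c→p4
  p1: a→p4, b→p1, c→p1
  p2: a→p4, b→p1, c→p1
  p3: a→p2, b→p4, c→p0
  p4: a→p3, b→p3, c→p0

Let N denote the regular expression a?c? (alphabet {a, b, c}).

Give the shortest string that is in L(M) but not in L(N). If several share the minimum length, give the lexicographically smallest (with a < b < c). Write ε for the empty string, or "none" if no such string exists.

The string aa is accepted by M but not by N.
No shorter string lies in the difference, and aa is the lexicographically first length-2 string in L(M) \ L(N).

aa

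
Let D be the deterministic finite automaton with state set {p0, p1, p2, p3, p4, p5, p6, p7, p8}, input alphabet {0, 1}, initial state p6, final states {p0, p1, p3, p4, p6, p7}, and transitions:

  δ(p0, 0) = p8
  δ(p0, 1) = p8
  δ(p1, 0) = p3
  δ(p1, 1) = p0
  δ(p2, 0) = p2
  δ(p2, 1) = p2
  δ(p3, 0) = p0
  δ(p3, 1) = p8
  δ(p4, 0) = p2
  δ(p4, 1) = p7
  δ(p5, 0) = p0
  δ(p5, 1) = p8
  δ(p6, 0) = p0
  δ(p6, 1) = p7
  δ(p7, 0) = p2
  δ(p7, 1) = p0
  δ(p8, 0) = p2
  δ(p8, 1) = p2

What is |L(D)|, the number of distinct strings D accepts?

The useful subgraph on states {p0, p6, p7} is acyclic, so L(D) is finite; the longest accepting path visits 3 useful states, giving maximum string length 2.
Counting accepting paths from p6 by length: 1 of length 0, 2 of length 1, 1 of length 2. Total 4.

4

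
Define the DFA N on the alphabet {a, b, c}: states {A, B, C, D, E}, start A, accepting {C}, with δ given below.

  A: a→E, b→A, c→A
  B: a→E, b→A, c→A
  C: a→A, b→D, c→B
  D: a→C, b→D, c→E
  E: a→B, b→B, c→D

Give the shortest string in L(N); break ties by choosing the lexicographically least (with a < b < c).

A breadth-first search from A reaches an accepting state first via the path A → E → D → C on input aca.
No string of length < 3 is accepted (BFS exhausts all shorter strings without reaching an accepting state), and aca is the lexicographically least accepting string of length 3.

aca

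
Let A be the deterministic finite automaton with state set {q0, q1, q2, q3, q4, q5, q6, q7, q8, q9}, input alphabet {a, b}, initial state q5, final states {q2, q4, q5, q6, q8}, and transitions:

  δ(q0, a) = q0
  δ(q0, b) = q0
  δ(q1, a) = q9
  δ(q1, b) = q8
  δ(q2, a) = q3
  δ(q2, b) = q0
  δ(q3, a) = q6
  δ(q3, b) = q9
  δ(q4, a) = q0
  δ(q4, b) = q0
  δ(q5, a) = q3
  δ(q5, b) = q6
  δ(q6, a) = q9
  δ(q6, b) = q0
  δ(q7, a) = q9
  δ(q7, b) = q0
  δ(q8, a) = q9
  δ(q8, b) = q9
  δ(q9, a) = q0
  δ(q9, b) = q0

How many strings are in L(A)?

The useful subgraph on states {q3, q5, q6} is acyclic, so L(A) is finite; the longest accepting path visits 3 useful states, giving maximum string length 2.
Counting accepting paths from q5 by length: 1 of length 0, 1 of length 1, 1 of length 2. Total 3.

3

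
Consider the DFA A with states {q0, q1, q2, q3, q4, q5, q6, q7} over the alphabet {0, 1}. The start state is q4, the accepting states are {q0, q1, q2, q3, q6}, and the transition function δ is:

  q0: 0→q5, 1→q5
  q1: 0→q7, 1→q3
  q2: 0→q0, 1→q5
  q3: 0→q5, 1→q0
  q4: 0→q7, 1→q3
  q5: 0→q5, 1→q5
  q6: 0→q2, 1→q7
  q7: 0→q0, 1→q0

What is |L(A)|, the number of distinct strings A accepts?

The useful subgraph on states {q0, q3, q4, q7} is acyclic, so L(A) is finite; the longest accepting path visits 3 useful states, giving maximum string length 2.
Counting accepting paths from q4 by length: 1 of length 1, 3 of length 2. Total 4.

4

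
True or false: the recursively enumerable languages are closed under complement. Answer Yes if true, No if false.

No

If both L and its complement were r.e., running the two recognisers in parallel would decide L, so L would be recursive; but there are r.e. languages that are not recursive (e.g. the halting problem), and their complements are therefore not r.e.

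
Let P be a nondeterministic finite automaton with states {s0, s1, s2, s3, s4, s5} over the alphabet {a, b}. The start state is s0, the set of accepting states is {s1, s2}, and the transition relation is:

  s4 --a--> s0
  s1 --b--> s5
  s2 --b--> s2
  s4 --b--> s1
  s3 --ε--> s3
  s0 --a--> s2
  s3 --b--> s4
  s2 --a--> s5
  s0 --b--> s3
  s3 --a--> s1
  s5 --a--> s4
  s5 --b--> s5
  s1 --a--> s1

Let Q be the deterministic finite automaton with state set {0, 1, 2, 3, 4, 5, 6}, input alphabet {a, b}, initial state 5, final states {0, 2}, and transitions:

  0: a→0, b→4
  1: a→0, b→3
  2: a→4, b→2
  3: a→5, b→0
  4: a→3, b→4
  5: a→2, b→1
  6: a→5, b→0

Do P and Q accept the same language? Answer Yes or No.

Exploring the product automaton P × Q from the start pair (s0, 5), following both machines on each input symbol, reaches 6 state pairs: (s0, 5), (s2, 2), (s3, 1), (s5, 4), (s1, 0), (s4, 3).
P accepts in {s1, s2} and Q accepts in {0, 2}. In every reachable pair the two components are either both accepting — (s2, 2), (s1, 0) — or both non-accepting, so no string is accepted by exactly one of the machines: L(P) \ L(Q) and L(Q) \ L(P) are both empty.
Hence every string is accepted by P iff it is accepted by Q, and the two languages coincide.

Yes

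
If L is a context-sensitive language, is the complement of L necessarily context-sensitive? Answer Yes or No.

Yes

The context-sensitive languages are exactly NSPACE(n), and by the Immerman–Szelepcsényi theorem nondeterministic space classes (from log n up) are closed under complement.
So the context-sensitive languages are closed under complement.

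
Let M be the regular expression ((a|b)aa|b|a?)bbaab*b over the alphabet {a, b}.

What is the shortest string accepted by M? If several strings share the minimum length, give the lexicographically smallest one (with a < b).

bbaab

By inspection of the expression, no string of length less than 5 matches, and bbaab is the lexicographically first match of length 5.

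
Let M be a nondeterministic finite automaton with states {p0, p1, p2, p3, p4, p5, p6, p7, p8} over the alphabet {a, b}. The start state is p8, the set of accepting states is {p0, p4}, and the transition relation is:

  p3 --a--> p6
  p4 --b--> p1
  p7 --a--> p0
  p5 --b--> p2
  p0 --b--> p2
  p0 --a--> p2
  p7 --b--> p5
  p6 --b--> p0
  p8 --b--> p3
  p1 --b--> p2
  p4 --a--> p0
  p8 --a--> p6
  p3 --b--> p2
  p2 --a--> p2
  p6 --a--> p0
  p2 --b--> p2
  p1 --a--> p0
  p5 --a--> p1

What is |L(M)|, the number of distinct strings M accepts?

4

The useful subgraph on states {p0, p3, p6, p8} is acyclic, so L(M) is finite; the longest accepting path visits 4 useful states, giving maximum string length 3.
Counting accepting paths from p8 by length: 2 of length 2, 2 of length 3. Total 4.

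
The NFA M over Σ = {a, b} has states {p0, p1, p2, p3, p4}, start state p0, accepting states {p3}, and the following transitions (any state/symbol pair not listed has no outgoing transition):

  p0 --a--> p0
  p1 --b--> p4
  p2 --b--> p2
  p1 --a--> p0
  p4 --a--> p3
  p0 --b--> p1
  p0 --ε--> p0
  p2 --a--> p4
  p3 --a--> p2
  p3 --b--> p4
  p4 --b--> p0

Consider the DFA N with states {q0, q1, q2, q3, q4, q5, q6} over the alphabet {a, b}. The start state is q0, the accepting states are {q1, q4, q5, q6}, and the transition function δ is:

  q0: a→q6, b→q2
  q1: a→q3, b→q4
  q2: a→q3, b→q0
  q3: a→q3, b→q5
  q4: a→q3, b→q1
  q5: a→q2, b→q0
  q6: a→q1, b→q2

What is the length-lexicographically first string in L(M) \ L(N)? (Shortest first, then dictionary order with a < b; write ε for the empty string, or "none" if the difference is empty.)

aabba

The string aabba is accepted by M but not by N.
No shorter string lies in the difference, and aabba is the lexicographically first length-5 string in L(M) \ L(N).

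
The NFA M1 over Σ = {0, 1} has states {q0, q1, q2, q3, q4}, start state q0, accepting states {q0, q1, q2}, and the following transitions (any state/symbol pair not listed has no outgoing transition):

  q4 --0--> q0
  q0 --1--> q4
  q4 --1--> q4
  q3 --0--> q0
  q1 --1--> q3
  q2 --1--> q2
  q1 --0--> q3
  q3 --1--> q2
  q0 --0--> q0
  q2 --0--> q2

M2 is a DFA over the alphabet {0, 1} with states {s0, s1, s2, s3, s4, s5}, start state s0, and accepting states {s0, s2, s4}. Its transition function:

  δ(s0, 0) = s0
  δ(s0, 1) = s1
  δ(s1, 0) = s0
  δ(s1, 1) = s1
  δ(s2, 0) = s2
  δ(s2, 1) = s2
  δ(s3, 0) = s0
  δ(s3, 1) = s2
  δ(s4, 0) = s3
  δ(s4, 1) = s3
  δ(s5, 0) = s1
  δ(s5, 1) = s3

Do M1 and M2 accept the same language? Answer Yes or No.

Exploring the product automaton M1 × M2 from the start pair (q0, s0), following both machines on each input symbol, reaches 2 state pairs: (q0, s0), (q4, s1).
M1 accepts in {q0, q1, q2} and M2 accepts in {s0, s2, s4}. In every reachable pair the two components are either both accepting — (q0, s0) — or both non-accepting, so no string is accepted by exactly one of the machines: L(M1) \ L(M2) and L(M2) \ L(M1) are both empty.
Hence every string is accepted by M1 iff it is accepted by M2, and the two languages coincide.

Yes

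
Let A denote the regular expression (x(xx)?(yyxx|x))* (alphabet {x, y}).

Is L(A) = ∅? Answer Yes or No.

No

The empty string ε matches the expression, so it belongs to L(A).
Since L(A) contains at least one string, it is not empty.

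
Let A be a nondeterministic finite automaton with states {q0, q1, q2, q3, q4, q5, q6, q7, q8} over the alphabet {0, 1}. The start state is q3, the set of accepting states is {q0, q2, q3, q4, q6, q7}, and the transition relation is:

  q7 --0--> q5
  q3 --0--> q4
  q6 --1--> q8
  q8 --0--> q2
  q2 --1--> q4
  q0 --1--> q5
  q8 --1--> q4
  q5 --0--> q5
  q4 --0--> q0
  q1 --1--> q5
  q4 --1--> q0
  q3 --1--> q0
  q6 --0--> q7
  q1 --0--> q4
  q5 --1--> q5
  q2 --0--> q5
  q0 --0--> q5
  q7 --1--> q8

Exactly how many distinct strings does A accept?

The useful subgraph on states {q0, q3, q4} is acyclic, so L(A) is finite; the longest accepting path visits 3 useful states, giving maximum string length 2.
Counting accepting paths from q3 by length: 1 of length 0, 2 of length 1, 2 of length 2. Total 5.

5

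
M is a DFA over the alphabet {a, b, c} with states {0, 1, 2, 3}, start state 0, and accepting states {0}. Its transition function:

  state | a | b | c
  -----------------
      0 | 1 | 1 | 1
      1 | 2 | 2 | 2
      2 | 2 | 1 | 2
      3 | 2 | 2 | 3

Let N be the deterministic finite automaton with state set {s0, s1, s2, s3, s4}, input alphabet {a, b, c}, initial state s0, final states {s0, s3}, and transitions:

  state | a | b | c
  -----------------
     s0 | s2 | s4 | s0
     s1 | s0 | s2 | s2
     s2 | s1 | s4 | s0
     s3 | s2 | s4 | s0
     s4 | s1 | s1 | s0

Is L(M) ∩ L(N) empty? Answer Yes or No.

No

The empty string ε is accepted by both M and N.
Hence L(M) ∩ L(N) ≠ ∅.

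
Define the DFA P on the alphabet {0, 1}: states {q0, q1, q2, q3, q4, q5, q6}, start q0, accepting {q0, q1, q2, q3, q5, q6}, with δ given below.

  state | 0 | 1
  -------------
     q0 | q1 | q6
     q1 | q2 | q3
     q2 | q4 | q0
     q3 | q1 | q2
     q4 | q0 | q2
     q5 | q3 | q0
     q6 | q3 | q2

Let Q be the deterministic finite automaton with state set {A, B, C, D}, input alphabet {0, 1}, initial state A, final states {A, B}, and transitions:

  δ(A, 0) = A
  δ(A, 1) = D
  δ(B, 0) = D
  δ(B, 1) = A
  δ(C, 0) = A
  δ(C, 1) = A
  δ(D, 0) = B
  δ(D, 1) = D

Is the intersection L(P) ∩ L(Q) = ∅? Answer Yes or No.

The empty string ε is accepted by both P and Q.
Hence L(P) ∩ L(Q) ≠ ∅.

No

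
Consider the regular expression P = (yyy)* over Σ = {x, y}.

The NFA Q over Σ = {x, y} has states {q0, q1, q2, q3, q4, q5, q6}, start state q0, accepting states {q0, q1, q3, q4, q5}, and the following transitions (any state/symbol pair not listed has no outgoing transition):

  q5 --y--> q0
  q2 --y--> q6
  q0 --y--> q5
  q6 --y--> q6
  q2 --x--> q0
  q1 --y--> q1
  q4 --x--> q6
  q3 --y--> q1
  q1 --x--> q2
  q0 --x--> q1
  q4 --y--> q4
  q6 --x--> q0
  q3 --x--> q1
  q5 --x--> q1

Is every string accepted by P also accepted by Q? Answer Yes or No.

Yes

Converting the expression P to a DFA (subset construction, then merging equivalent states) gives the minimal DFA with states {p0, p1, p2, p3}, start state p0, accepting states {p0} and transitions p0: x→p1, y→p2; p1: x→p1, y→p1; p2: x→p1, y→p3; p3: x→p1, y→p0.
Exploring the product automaton P × Q from the start pair (p0, q0), following both machines on each input symbol, reaches 11 state pairs: (p0, q0), (p1, q1), (p2, q5), (p1, q2), (p3, q0), (p1, q0), (p1, q6), (p0, q5), (p1, q5), (p2, q0), (p3, q5).
P accepts in {p0} and Q accepts in {q0, q1, q3, q4, q5}. The reachable pairs whose P-component is accepting are (p0, q0), (p0, q5); in each of them the Q-component is accepting too, so the product for L(P) \ L(Q) (P-component accepting, Q-component rejecting) has no reachable accepting pair and the difference is empty.
Hence every string in L(P) is also in L(Q).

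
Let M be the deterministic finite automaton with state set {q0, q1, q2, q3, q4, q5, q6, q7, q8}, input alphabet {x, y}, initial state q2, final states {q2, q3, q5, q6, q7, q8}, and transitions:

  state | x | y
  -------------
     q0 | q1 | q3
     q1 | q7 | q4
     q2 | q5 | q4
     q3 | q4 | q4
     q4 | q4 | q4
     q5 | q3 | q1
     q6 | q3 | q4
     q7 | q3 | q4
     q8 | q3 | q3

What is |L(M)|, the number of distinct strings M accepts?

5

The useful subgraph on states {q1, q2, q3, q5, q7} is acyclic, so L(M) is finite; the longest accepting path visits 5 useful states, giving maximum string length 4.
Counting accepting paths from q2 by length: 1 of length 0, 1 of length 1, 1 of length 2, 1 of length 3, 1 of length 4. Total 5.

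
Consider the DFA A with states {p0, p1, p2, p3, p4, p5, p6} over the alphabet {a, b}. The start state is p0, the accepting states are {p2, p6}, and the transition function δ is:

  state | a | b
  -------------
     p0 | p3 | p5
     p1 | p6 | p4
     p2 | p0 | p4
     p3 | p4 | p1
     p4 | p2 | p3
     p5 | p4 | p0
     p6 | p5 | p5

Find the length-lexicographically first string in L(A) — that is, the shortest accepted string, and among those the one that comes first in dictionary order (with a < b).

A breadth-first search from p0 reaches an accepting state first via the path p0 → p3 → p4 → p2 on input aaa.
No string of length < 3 is accepted (BFS exhausts all shorter strings without reaching an accepting state), and aaa is the lexicographically least accepting string of length 3.

aaa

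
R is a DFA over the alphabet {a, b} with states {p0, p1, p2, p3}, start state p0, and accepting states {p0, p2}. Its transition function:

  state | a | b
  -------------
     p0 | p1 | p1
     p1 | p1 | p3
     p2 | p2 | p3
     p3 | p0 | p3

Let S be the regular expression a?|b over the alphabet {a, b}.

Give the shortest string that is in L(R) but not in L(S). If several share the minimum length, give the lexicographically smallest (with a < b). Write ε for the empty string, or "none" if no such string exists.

The string aba is accepted by R but not by S.
No shorter string lies in the difference, and aba is the lexicographically first length-3 string in L(R) \ L(S).

aba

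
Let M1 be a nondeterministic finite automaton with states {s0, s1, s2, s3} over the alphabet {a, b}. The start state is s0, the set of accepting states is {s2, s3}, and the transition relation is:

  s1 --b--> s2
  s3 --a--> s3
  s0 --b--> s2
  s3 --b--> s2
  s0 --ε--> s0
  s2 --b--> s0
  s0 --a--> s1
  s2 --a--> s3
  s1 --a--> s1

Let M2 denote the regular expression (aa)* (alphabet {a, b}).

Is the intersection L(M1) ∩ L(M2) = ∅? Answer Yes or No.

Yes

Converting the expression M2 to a DFA (subset construction, then merging equivalent states) gives the minimal DFA with states {r0, r1, r2}, start state r0, accepting states {r0} and transitions r0: a→r1, b→r2; r1: a→r0, b→r2; r2: a→r2, b→r2.
Exploring the product automaton M1 × M2 from the start pair (s0, r0), following both machines on each input symbol, reaches 7 state pairs: (s0, r0), (s1, r1), (s2, r2), (s1, r0), (s3, r2), (s0, r2), (s1, r2).
M1 accepts in {s2, s3} and M2 accepts in {r0}; no reachable pair has both components accepting, so no string drives both machines to acceptance simultaneously and L(M1) ∩ L(M2) = ∅.
So no string is accepted by both, and the intersection is empty.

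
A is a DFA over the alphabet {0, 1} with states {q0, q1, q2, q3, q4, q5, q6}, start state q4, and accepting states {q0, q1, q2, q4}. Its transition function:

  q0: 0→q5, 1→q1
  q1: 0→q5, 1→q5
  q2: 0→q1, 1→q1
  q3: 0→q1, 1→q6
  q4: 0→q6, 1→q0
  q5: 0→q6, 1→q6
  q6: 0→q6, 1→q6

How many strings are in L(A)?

The useful subgraph on states {q0, q1, q4} is acyclic, so L(A) is finite; the longest accepting path visits 3 useful states, giving maximum string length 2.
Counting accepting paths from q4 by length: 1 of length 0, 1 of length 1, 1 of length 2. Total 3.

3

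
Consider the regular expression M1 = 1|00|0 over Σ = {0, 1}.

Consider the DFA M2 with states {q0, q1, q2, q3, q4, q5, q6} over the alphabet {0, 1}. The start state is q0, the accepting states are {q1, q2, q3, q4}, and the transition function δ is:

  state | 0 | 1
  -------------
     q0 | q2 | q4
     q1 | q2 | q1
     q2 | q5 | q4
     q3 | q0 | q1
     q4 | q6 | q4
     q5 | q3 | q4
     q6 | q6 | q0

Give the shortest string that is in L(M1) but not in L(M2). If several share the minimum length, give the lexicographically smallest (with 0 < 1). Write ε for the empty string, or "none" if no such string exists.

00

The string 00 is accepted by M1 but not by M2.
No shorter string lies in the difference, and 00 is the lexicographically first length-2 string in L(M1) \ L(M2).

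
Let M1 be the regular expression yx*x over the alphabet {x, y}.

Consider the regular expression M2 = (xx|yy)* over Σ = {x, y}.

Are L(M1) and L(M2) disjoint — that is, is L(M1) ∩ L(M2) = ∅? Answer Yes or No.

Yes

Converting the expression M1 to a DFA (subset construction, then merging equivalent states) gives the minimal DFA with states {r0, r1, r2, r3}, start state r0, accepting states {r3} and transitions r0: x→r1, y→r2; r1: x→r1, y→r1; r2: x→r3, y→r1; r3: x→r3, y→r1.
Converting the expression M2 to a DFA (subset construction, then merging equivalent states) gives the minimal DFA with states {t0, t1, t2, t3}, start state t0, accepting states {t0} and transitions t0: x→t1, y→t2; t1: x→t0, y→t3; t2: x→t3, y→t0; t3: x→t3, y→t3.
Exploring the product automaton M1 × M2 from the start pair (r0, t0), following both machines on each input symbol, reaches 7 state pairs: (r0, t0), (r1, t1), (r2, t2), (r1, t0), (r1, t3), (r3, t3), (r1, t2).
M1 accepts in {r3} and M2 accepts in {t0}; no reachable pair has both components accepting, so no string drives both machines to acceptance simultaneously and L(M1) ∩ L(M2) = ∅.
So no string is accepted by both, and the intersection is empty.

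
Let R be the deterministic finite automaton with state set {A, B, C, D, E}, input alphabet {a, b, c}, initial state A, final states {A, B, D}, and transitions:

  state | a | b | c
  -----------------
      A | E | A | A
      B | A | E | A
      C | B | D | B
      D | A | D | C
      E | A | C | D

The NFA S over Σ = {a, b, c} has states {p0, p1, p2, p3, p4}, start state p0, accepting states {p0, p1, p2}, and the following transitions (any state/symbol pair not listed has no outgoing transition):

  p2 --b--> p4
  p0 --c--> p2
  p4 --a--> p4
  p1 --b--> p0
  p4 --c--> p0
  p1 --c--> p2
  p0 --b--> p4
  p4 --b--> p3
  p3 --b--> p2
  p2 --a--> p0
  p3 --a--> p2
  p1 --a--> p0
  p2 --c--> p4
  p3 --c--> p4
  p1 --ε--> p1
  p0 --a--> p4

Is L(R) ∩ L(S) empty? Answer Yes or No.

The empty string ε is accepted by both R and S.
Hence L(R) ∩ L(S) ≠ ∅.

No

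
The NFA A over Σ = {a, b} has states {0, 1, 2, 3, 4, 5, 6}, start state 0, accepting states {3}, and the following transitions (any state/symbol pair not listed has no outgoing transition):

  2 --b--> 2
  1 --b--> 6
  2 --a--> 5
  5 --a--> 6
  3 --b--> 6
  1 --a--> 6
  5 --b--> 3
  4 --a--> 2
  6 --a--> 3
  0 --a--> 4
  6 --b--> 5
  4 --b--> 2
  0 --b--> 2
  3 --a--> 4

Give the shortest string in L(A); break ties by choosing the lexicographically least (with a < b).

A breadth-first search from 0 reaches an accepting state first via the path 0 → 2 → 5 → 3 on input bab.
No string of length < 3 is accepted (BFS exhausts all shorter strings without reaching an accepting state), and bab is the lexicographically least accepting string of length 3.

bab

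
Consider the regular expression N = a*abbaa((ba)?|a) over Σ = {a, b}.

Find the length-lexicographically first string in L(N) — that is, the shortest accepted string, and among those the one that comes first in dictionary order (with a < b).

abbaa

By inspection of the expression, no string of length less than 5 matches, and abbaa is the lexicographically first match of length 5.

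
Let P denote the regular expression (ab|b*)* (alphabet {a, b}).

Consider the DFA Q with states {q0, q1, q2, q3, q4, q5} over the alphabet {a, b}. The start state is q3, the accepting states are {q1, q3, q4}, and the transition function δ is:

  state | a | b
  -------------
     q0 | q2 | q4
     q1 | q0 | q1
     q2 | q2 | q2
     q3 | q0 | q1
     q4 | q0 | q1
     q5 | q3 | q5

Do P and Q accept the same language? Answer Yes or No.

Converting the expression P to a DFA (subset construction, then merging equivalent states) gives the minimal DFA with states {p0, p1, p2}, start state p0, accepting states {p0} and transitions p0: a→p1, b→p0; p1: a→p2, b→p0; p2: a→p2, b→p2.
Exploring the product automaton P × Q from the start pair (p0, q3), following both machines on each input symbol, reaches 5 state pairs: (p0, q3), (p1, q0), (p0, q1), (p2, q2), (p0, q4).
P accepts in {p0} and Q accepts in {q1, q3, q4}. In every reachable pair the two components are either both accepting — (p0, q3), (p0, q1), (p0, q4) — or both non-accepting, so no string is accepted by exactly one of the machines: L(P) \ L(Q) and L(Q) \ L(P) are both empty.
Hence every string is accepted by P iff it is accepted by Q, and the two languages coincide.

Yes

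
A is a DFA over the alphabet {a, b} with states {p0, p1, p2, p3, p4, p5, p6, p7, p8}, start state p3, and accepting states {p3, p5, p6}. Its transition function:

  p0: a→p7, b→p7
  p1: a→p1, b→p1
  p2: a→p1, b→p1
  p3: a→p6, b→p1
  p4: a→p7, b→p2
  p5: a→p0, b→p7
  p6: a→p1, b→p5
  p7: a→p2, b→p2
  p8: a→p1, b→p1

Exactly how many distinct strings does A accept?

The useful subgraph on states {p3, p5, p6} is acyclic, so L(A) is finite; the longest accepting path visits 3 useful states, giving maximum string length 2.
Counting accepting paths from p3 by length: 1 of length 0, 1 of length 1, 1 of length 2. Total 3.

3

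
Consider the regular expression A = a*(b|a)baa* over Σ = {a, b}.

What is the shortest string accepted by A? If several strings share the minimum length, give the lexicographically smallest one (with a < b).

aba

By inspection of the expression, no string of length less than 3 matches, and aba is the lexicographically first match of length 3.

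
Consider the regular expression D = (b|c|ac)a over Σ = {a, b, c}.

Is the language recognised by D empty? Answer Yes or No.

The string ba matches the expression, so it belongs to L(D).
Since L(D) contains at least one string, it is not empty.

No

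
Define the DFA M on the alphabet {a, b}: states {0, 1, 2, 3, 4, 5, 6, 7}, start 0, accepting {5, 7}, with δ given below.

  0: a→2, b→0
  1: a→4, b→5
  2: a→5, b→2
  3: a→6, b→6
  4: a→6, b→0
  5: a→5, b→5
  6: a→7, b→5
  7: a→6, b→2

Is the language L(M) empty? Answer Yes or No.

The string aa is accepted: the run 0 → 2 → 5 ends in the accepting state 5.
Since at least one string is accepted, L(M) is not empty.

No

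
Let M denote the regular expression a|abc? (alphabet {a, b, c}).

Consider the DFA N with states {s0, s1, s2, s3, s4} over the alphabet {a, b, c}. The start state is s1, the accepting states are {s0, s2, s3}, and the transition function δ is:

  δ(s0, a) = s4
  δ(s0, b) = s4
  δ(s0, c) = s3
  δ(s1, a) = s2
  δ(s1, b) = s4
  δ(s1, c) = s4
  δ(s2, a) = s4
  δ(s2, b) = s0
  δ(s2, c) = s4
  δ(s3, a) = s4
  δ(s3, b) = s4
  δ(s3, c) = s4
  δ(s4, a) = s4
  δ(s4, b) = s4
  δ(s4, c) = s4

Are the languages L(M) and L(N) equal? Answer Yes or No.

Converting the expression M to a DFA (subset construction, then merging equivalent states) gives the minimal DFA with states {m0, m1, m2, m3, m4}, start state m0, accepting states {m1, m3, m4} and transitions m0: a→m1, b→m2, c→m2; m1: a→m2, b→m3, c→m2; m2: a→m2, b→m2, c→m2; m3: a→m2, b→m2, c→m4; m4: a→m2, b→m2, c→m2.
Exploring the product automaton M × N from the start pair (m0, s1), following both machines on each input symbol, reaches 5 state pairs: (m0, s1), (m1, s2), (m2, s4), (m3, s0), (m4, s3).
M accepts in {m1, m3, m4} and N accepts in {s0, s2, s3}. In every reachable pair the two components are either both accepting — (m1, s2), (m3, s0), (m4, s3) — or both non-accepting, so no string is accepted by exactly one of the machines: L(M) \ L(N) and L(N) \ L(M) are both empty.
Hence every string is accepted by M iff it is accepted by N, and the two languages coincide.

Yes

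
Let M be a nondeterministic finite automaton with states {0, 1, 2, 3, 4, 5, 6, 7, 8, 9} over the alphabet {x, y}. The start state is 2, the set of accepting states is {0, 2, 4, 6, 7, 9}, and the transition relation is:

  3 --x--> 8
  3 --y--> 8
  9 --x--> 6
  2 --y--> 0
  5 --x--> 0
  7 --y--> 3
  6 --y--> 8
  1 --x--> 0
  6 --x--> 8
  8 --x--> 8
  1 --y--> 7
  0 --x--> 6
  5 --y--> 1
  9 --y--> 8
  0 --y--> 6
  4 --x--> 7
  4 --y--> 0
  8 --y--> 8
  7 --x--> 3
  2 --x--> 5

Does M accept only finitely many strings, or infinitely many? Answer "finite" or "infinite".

The useful states (reachable from 2 and able to reach an accepting state) are {0, 1, 2, 5, 6, 7}.
Restricted to these states the transition graph has no cycle, so every accepting path has bounded length and L is finite.

finite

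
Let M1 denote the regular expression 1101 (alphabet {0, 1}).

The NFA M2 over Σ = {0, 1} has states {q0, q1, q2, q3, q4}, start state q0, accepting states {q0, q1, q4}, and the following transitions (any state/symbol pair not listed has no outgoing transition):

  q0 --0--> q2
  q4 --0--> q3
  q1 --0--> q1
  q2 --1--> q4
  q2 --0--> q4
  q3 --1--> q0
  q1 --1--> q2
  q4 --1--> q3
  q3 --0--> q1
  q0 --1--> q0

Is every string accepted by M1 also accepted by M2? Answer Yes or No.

Converting the expression M1 to a DFA (subset construction, then merging equivalent states) gives the minimal DFA with states {r0, r1, r2, r3, r4, r5}, start state r0, accepting states {r5} and transitions r0: 0→r1, 1→r2; r1: 0→r1, 1→r1; r2: 0→r1, 1→r3; r3: 0→r4, 1→r1; r4: 0→r1, 1→r5; r5: 0→r1, 1→r1.
Exploring the product automaton M1 × M2 from the start pair (r0, q0), following both machines on each input symbol, reaches 10 state pairs: (r0, q0), (r1, q2), (r2, q0), (r1, q4), (r3, q0), (r1, q3), (r4, q2), (r1, q0), (r1, q1), (r5, q4).
M1 accepts in {r5} and M2 accepts in {q0, q1, q4}. The reachable pairs whose M1-component is accepting are (r5, q4); in each of them the M2-component is accepting too, so the product for L(M1) \ L(M2) (M1-component accepting, M2-component rejecting) has no reachable accepting pair and the difference is empty.
Hence every string in L(M1) is also in L(M2).

Yes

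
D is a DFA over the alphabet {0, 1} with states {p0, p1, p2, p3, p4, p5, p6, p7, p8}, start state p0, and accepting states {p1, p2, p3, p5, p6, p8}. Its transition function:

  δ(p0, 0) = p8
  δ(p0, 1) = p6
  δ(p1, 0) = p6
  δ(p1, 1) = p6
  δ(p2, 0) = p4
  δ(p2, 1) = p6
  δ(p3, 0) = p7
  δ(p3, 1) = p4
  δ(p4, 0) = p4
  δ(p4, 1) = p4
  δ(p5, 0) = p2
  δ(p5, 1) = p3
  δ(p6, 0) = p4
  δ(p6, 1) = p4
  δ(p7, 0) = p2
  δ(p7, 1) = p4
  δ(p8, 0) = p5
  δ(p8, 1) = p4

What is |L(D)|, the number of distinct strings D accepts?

The useful subgraph on states {p0, p2, p3, p5, p6, p7, p8} is acyclic, so L(D) is finite; the longest accepting path visits 7 useful states, giving maximum string length 6.
Counting accepting paths from p0 by length: 2 of length 1, 1 of length 2, 2 of length 3, 1 of length 4, 1 of length 5, 1 of length 6. Total 8.

8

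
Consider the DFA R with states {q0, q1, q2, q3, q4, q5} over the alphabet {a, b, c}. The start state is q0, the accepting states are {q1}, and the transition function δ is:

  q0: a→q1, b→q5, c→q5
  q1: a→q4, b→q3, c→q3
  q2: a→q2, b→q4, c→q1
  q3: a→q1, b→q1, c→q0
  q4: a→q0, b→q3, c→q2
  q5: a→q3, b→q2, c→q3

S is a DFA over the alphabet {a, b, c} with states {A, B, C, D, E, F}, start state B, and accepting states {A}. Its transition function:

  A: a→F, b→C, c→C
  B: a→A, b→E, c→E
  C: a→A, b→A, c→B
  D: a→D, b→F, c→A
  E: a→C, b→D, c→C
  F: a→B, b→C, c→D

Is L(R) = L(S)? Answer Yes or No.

Exploring the product automaton R × S from the start pair (q0, B), following both machines on each input symbol, reaches 6 state pairs: (q0, B), (q1, A), (q5, E), (q4, F), (q3, C), (q2, D).
R accepts in {q1} and S accepts in {A}. In every reachable pair the two components are either both accepting — (q1, A) — or both non-accepting, so no string is accepted by exactly one of the machines: L(R) \ L(S) and L(S) \ L(R) are both empty.
Hence every string is accepted by R iff it is accepted by S, and the two languages coincide.

Yes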